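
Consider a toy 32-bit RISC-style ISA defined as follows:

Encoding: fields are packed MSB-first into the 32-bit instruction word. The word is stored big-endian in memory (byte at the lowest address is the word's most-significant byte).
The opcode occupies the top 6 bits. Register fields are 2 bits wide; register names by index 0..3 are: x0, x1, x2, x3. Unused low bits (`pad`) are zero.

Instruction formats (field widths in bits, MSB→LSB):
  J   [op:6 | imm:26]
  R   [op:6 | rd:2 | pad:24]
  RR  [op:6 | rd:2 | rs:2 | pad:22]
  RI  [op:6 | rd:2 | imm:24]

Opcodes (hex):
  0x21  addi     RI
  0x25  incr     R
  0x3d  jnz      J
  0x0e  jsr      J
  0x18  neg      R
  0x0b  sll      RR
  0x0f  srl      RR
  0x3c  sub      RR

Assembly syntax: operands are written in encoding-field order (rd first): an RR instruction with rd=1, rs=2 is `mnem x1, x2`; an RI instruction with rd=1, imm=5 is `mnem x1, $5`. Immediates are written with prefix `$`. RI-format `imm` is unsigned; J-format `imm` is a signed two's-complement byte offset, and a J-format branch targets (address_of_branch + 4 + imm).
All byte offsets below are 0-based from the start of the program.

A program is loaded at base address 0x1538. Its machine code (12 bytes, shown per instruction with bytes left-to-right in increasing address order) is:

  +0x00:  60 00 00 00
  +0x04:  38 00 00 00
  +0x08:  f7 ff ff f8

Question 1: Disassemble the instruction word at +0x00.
+0x00: 60 00 00 00 ⇒ word 0x60000000 (big)
  op=0x60000000>>26=0x18 ⇒ neg (R)
  rd: (w>>24)&0x3=0x0 → x0

neg x0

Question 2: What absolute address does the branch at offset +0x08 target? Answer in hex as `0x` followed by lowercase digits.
0x153c

+0x08: f7 ff ff f8 ⇒ word 0xf7fffff8 (big)
  top 6b → 0x3d → jnz [J]
  [25:0] imm=67108856 (s26→-8) = $-8
  target = base 0x1538 + off 0x08 + 4 + imm -8 = 0x153c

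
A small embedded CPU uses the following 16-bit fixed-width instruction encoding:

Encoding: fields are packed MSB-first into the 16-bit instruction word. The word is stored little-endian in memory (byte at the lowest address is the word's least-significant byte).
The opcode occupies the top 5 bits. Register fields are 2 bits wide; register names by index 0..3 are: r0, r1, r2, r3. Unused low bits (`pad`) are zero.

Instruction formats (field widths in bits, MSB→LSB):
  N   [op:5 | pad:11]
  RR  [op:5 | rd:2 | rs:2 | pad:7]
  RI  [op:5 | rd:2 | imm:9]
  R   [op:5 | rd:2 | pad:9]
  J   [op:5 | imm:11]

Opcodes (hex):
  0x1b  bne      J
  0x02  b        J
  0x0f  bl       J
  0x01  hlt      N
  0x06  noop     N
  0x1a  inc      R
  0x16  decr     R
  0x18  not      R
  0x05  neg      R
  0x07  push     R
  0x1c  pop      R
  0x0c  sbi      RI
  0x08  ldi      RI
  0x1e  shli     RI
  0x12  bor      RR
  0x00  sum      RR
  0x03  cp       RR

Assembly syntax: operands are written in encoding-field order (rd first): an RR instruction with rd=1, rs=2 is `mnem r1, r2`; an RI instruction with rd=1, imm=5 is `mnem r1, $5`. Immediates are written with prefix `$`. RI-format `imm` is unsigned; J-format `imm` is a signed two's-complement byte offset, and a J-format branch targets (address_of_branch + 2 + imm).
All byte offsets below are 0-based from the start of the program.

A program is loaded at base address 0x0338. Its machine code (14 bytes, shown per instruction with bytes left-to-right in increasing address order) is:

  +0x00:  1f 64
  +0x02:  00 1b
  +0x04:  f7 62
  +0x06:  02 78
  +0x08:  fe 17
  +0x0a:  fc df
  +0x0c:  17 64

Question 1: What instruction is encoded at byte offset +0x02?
cp r1, r2

+0x02: 00 1b ⇒ word 0x1b00 (little)
  top 5b → 0x3 → cp [RR]
  rd: (w>>9)&0x3=0x1 → r1
  rs: (w>>7)&0x3=0x2 → r2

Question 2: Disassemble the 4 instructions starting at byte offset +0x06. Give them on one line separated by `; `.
[06] 02 78 → 0x7802
  op=0x7802>>11=0xf ⇒ bl (J)
  imm: (w>>0)&0x7ff=0x2 → $2
[08] fe 17 → 0x17fe
  op=0x17fe>>11=0x2 ⇒ b (J)
  imm: (w>>0)&0x7ff=0x7fe (s11→-2) → $-2
[0a] fc df → 0xdffc
  op=0xdffc>>11=0x1b ⇒ bne (J)
  imm: (w>>0)&0x7ff=0x7fc (s11→-4) → $-4
[0c] 17 64 → 0x6417
  op=0x6417>>11=0xc ⇒ sbi (RI)
  rd: (w>>9)&0x3=0x2 → r2
  imm: (w>>0)&0x1ff=0x17 → $23

bl $2; b $-2; bne $-4; sbi r2, $23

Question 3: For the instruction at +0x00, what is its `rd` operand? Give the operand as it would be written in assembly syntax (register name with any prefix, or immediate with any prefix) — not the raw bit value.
r2

+0x00: 1f 64 ⇒ word 0x641f (little)
  op=0x641f>>11=0xc ⇒ sbi (RI)
  rd@[10:9]=0x2 ⇒ r2
  imm@[8:0]=0x1f ⇒ $31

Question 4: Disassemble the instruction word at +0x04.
sbi r1, $247

off 0x04: read f7 62 as little → 0x62f7
  opcode bits[15:11]=0xc: sbi/RI
  [10:9] rd=1 = r1
  [8:0] imm=247 = $247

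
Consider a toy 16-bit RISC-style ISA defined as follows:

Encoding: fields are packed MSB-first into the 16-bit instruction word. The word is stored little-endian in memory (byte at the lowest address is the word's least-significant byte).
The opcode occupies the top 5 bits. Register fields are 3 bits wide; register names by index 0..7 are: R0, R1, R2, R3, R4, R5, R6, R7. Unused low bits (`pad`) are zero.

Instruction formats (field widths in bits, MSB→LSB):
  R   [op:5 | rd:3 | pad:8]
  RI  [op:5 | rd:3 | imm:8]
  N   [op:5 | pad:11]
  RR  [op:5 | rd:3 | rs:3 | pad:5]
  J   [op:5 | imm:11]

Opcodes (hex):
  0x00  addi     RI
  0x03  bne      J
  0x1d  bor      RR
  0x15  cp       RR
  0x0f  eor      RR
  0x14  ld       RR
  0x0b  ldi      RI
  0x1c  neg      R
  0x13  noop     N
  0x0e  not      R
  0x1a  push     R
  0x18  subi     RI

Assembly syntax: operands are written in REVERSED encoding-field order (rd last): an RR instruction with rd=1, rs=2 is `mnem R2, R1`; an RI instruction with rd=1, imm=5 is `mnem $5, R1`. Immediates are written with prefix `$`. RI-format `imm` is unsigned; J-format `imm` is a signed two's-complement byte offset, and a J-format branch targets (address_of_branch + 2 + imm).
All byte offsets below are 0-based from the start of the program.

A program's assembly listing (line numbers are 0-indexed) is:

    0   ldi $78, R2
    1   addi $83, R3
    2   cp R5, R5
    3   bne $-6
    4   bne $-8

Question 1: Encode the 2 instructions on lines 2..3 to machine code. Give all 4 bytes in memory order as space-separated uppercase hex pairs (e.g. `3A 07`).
A0 AD FA 1F

line 2 (cp): pack op=0x15:5|rd=5:3|rs=5:3|pad=0:5 = 0xada0; little→ a0 ad
line 3 (bne): pack op=0x3:5|imm=-6:11 = 0x1ffa; little→ fa 1f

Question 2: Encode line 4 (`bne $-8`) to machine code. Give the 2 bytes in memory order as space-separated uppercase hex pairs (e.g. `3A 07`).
4. bne fields op=0x3:5|imm=-8:11 → word 1ff8h → f8 1f

F8 1F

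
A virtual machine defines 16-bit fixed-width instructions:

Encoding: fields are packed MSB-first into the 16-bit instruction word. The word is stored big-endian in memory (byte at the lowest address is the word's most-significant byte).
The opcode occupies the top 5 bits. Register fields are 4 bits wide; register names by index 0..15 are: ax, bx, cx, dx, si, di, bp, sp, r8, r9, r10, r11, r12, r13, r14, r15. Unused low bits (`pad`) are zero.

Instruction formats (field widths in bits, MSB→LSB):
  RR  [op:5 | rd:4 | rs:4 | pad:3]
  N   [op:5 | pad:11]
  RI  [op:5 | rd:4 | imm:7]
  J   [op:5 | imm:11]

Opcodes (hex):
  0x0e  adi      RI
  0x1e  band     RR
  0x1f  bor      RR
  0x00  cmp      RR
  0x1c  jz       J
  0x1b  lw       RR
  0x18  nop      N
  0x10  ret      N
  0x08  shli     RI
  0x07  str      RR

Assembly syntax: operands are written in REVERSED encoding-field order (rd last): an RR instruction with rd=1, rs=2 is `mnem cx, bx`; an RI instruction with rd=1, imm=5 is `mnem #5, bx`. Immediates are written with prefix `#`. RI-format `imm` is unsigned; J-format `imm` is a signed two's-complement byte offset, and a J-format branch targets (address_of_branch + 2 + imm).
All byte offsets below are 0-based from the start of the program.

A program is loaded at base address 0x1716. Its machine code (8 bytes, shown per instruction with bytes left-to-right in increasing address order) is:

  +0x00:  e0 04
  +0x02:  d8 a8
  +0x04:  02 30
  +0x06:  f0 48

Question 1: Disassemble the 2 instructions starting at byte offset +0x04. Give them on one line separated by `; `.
@+04  big-endian(02 30) = 0x0230
  opcode bits[15:11]=0x0: cmp/RR
  rd@[10:7]=0x4 ⇒ si
  rs@[6:3]=0x6 ⇒ bp
@+06  big-endian(f0 48) = 0xf048
  opcode bits[15:11]=0x1e: band/RR
  rd@[10:7]=0x0 ⇒ ax
  rs@[6:3]=0x9 ⇒ r9

cmp bp, si; band r9, ax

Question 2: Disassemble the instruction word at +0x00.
[00] e0 04 → 0xe004
  opcode bits[15:11]=0x1c: jz/J
  imm@[10:0]=0x4 ⇒ #4

jz #4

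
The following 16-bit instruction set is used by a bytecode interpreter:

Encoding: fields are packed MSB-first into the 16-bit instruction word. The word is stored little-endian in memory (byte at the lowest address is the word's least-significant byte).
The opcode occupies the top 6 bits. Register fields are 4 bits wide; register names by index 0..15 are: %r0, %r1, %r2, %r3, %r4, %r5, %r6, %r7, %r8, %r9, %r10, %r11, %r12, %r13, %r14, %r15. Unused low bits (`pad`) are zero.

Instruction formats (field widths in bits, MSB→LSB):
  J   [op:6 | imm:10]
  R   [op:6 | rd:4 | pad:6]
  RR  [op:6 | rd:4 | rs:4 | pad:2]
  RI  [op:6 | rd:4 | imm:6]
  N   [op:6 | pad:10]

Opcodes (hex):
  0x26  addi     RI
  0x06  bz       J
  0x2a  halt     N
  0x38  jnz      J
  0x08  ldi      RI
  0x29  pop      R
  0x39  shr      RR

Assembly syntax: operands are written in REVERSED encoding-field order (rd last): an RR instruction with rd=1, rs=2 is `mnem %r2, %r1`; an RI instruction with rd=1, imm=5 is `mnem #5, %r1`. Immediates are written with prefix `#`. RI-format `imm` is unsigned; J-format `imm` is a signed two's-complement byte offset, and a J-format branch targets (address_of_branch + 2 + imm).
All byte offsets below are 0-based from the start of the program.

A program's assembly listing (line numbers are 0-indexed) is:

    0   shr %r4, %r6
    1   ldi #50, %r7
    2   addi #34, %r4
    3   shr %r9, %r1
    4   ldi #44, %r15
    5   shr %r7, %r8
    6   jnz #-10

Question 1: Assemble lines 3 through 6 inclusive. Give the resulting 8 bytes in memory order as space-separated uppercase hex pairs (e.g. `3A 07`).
L3: shr op=0x39:6|rd=1:4|rs=9:4|pad=0:2 ⇒ 0xe464 ⇒ little 64 e4
L4: ldi op=0x8:6|rd=15:4|imm=44:6 ⇒ 0x23ec ⇒ little ec 23
L5: shr op=0x39:6|rd=8:4|rs=7:4|pad=0:2 ⇒ 0xe61c ⇒ little 1c e6
L6: jnz op=0x38:6|imm=-10:10 ⇒ 0xe3f6 ⇒ little f6 e3

64 E4 EC 23 1C E6 F6 E3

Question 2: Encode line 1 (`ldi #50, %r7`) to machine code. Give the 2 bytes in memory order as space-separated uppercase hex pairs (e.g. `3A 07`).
F2 21

L1: ldi op=0x8:6|rd=7:4|imm=50:6 ⇒ 0x21f2 ⇒ little f2 21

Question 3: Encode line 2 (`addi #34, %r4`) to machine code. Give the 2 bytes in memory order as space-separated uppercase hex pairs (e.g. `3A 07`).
22 99

L2: addi op=0x26:6|rd=4:4|imm=34:6 ⇒ 0x9922 ⇒ little 22 99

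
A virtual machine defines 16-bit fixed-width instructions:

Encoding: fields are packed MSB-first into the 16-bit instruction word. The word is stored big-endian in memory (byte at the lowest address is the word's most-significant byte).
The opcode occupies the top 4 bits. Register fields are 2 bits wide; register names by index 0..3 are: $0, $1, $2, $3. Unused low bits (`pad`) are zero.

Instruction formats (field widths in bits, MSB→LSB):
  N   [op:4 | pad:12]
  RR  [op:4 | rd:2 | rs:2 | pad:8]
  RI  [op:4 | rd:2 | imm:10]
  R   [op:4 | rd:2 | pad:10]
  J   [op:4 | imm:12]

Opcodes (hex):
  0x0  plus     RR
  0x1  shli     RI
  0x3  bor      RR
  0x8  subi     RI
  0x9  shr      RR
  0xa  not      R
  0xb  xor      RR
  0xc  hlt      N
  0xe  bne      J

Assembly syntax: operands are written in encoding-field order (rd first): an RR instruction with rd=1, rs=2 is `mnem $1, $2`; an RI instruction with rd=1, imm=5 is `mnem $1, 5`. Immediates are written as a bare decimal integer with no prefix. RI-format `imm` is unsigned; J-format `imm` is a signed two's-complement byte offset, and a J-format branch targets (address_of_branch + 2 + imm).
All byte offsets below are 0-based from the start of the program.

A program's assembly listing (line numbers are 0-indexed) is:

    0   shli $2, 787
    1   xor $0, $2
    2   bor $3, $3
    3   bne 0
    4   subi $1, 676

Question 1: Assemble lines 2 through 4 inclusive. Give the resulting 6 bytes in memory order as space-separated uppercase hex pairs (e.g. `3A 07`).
line 2 (bor): pack op=0x3:4|rd=3:2|rs=3:2|pad=0:8 = 0x3f00; big→ 3f 00
line 3 (bne): pack op=0xe:4|imm=0:12 = 0xe000; big→ e0 00
line 4 (subi): pack op=0x8:4|rd=1:2|imm=676:10 = 0x86a4; big→ 86 a4

3F 00 E0 00 86 A4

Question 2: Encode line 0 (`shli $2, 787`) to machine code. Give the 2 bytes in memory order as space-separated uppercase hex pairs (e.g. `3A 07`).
1B 13

line 0 (shli): pack op=0x1:4|rd=2:2|imm=787:10 = 0x1b13; big→ 1b 13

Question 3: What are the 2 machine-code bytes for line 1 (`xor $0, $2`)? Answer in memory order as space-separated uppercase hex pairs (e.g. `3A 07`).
L1: xor op=0xb:4|rd=0:2|rs=2:2|pad=0:8 ⇒ 0xb200 ⇒ big b2 00

B2 00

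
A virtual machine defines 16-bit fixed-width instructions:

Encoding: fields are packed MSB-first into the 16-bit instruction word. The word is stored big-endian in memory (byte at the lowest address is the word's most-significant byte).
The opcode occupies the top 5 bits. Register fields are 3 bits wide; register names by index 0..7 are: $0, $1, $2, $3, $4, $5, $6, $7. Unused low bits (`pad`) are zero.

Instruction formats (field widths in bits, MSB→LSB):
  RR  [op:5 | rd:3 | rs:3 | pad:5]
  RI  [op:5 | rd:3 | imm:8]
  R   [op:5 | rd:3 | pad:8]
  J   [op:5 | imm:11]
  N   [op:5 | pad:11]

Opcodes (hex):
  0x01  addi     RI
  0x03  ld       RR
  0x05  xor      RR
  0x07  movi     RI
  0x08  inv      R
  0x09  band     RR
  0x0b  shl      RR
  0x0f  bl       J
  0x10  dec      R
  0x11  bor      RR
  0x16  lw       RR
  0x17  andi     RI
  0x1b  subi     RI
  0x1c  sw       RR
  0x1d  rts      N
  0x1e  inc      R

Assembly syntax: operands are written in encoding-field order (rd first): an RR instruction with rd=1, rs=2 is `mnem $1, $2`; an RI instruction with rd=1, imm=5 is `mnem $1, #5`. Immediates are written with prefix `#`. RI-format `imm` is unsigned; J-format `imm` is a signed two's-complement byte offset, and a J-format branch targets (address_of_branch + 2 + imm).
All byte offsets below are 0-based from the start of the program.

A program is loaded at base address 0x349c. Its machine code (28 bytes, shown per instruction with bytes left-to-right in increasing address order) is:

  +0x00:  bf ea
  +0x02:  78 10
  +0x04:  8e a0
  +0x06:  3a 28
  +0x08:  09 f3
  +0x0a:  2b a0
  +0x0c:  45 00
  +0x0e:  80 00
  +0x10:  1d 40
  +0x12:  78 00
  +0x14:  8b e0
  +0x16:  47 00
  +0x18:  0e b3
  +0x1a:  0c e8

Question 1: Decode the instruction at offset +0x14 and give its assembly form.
bor $3, $7

[14] 8b e0 → 0x8be0
  top 5b → 0x11 → bor [RR]
  rd: (w>>8)&0x7=0x3 → $3
  rs: (w>>5)&0x7=0x7 → $7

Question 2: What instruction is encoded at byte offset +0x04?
bor $6, $5

+0x04: 8e a0 ⇒ word 0x8ea0 (big)
  top 5b → 0x11 → bor [RR]
  rd: (w>>8)&0x7=0x6 → $6
  rs: (w>>5)&0x7=0x5 → $5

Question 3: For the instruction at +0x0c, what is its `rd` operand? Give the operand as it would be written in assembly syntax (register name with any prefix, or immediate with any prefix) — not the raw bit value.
+0x0c: 45 00 ⇒ word 0x4500 (big)
  opcode bits[15:11]=0x8: inv/R
  rd@[10:8]=0x5 ⇒ $5

$5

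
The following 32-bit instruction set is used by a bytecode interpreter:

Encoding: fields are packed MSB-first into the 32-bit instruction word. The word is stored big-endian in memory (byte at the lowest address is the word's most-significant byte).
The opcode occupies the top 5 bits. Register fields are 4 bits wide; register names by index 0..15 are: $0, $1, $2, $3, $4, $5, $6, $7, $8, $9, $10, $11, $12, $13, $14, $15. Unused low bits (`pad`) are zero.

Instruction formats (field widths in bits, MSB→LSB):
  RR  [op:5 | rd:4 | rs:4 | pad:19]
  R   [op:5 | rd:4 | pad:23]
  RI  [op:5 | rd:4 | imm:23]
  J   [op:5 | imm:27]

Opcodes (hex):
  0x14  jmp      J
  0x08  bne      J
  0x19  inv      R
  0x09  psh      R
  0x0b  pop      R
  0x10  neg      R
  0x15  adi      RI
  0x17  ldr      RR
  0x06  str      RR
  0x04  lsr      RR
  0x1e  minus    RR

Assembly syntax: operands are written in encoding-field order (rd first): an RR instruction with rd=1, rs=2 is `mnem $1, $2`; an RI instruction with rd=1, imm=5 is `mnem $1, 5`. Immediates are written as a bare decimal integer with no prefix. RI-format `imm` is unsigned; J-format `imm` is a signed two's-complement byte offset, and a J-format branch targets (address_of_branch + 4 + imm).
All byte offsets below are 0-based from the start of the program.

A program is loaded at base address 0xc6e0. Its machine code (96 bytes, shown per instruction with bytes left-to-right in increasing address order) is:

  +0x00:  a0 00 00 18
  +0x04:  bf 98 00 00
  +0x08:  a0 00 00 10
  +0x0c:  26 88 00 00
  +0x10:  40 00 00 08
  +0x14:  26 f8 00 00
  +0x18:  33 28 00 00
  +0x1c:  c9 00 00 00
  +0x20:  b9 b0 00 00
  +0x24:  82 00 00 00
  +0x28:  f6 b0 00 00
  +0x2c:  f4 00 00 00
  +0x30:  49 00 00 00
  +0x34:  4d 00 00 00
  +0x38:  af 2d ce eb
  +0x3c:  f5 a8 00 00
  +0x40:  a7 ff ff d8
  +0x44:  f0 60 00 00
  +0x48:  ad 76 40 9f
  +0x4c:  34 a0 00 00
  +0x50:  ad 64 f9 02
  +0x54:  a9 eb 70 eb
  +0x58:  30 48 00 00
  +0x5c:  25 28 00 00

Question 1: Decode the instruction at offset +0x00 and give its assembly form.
jmp 24

+0x00: a0 00 00 18 ⇒ word 0xa0000018 (big)
  top 5b → 0x14 → jmp [J]
  imm: (w>>0)&0x7ffffff=0x18 → 24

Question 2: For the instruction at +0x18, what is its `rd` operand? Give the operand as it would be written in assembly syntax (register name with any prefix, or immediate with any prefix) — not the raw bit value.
$6

@+18  big-endian(33 28 00 00) = 0x33280000
  opcode bits[31:27]=0x6: str/RR
  rd@[26:23]=0x6 ⇒ $6
  rs@[22:19]=0x5 ⇒ $5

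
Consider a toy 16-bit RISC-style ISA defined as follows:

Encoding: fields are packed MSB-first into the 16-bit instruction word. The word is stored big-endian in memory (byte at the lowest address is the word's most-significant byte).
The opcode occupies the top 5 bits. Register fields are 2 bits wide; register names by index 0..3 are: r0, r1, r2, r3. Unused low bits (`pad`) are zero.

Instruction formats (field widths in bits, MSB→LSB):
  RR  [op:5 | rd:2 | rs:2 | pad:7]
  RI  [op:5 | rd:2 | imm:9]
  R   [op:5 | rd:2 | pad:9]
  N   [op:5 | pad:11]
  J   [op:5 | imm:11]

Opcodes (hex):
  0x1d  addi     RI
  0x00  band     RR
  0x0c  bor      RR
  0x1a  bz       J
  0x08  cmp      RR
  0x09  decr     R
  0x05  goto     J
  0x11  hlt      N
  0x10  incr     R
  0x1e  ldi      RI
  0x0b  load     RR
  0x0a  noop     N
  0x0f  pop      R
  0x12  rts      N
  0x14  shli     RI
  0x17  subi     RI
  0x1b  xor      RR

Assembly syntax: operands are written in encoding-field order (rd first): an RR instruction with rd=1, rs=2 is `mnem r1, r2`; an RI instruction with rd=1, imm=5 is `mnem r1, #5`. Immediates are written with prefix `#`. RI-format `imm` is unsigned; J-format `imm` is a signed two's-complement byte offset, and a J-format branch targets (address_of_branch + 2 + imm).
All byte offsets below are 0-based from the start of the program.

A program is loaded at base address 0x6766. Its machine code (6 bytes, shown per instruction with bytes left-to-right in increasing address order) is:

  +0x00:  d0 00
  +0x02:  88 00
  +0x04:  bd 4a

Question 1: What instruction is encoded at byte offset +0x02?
@+02  big-endian(88 00) = 0x8800
  op=0x8800>>11=0x11 ⇒ hlt (N)

hlt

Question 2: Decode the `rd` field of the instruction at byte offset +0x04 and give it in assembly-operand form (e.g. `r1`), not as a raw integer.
[04] bd 4a → 0xbd4a
  op=0xbd4a>>11=0x17 ⇒ subi (RI)
  [10:9] rd=2 = r2
  [8:0] imm=330 = #330

r2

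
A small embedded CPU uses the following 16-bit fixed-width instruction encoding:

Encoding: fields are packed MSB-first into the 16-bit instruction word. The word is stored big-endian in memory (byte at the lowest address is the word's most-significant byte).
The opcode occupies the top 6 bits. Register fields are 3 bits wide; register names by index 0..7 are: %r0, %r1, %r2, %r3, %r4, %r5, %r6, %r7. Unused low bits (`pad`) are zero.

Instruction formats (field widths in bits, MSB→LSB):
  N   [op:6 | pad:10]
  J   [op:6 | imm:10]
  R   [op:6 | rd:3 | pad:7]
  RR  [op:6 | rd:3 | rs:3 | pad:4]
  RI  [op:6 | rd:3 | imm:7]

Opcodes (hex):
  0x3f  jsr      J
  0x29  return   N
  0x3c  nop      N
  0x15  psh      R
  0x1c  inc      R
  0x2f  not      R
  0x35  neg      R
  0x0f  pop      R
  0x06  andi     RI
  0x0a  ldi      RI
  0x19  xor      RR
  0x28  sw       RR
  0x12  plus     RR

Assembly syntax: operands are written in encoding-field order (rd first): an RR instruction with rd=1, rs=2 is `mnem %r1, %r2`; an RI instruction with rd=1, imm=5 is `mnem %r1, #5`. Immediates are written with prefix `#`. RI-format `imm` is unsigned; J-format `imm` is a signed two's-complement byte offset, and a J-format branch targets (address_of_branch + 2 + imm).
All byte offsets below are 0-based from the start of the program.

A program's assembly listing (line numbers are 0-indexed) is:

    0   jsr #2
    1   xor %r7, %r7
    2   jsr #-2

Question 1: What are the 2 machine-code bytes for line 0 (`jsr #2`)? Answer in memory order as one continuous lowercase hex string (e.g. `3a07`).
fc02

line 0 (jsr): pack op=0x3f:6|imm=2:10 = 0xfc02; big→ fc 02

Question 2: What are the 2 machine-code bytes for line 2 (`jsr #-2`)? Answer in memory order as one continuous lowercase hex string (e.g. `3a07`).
fffe

L2: jsr op=0x3f:6|imm=-2:10 ⇒ 0xfffe ⇒ big ff fe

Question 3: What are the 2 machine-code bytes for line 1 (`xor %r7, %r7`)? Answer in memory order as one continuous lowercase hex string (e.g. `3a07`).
line 1 (xor): pack op=0x19:6|rd=7:3|rs=7:3|pad=0:4 = 0x67f0; big→ 67 f0

67f0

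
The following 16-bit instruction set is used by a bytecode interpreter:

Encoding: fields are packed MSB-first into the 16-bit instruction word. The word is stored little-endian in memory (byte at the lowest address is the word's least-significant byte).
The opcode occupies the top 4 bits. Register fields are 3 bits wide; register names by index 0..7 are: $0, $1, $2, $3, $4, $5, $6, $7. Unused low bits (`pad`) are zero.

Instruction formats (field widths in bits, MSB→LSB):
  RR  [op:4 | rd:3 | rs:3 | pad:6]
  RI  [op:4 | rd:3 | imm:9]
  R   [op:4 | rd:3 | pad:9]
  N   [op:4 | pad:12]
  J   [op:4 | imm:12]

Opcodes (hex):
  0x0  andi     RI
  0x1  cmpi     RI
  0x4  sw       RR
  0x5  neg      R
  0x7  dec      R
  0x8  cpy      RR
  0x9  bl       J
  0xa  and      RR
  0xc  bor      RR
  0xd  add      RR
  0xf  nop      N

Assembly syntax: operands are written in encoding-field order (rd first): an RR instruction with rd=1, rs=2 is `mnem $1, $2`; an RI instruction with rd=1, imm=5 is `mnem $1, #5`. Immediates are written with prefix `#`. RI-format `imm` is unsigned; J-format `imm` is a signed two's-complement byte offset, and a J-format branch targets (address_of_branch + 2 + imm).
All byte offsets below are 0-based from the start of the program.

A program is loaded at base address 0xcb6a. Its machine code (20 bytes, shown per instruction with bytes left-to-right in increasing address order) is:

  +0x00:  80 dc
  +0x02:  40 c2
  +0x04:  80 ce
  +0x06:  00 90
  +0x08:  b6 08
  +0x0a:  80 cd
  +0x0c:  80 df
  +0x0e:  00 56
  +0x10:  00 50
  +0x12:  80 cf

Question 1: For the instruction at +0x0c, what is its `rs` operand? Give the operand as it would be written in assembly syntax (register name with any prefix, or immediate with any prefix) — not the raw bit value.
$6

off 0x0c: read 80 df as little → 0xdf80
  opcode bits[15:12]=0xd: add/RR
  [11:9] rd=7 = $7
  [8:6] rs=6 = $6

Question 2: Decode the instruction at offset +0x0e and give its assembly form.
+0x0e: 00 56 ⇒ word 0x5600 (little)
  op=0x5600>>12=0x5 ⇒ neg (R)
  rd: (w>>9)&0x7=0x3 → $3

neg $3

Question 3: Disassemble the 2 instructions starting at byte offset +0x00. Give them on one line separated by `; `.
add $6, $2; bor $1, $1

[00] 80 dc → 0xdc80
  op=0xdc80>>12=0xd ⇒ add (RR)
  [11:9] rd=6 = $6
  [8:6] rs=2 = $2
[02] 40 c2 → 0xc240
  op=0xc240>>12=0xc ⇒ bor (RR)
  [11:9] rd=1 = $1
  [8:6] rs=1 = $1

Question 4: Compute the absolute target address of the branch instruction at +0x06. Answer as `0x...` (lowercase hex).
@+06  little-endian(00 90) = 0x9000
  opcode bits[15:12]=0x9: bl/J
  [11:0] imm=0 = #0
  target = base 0xcb6a + off 0x06 + 2 + imm 0 = 0xcb72

0xcb72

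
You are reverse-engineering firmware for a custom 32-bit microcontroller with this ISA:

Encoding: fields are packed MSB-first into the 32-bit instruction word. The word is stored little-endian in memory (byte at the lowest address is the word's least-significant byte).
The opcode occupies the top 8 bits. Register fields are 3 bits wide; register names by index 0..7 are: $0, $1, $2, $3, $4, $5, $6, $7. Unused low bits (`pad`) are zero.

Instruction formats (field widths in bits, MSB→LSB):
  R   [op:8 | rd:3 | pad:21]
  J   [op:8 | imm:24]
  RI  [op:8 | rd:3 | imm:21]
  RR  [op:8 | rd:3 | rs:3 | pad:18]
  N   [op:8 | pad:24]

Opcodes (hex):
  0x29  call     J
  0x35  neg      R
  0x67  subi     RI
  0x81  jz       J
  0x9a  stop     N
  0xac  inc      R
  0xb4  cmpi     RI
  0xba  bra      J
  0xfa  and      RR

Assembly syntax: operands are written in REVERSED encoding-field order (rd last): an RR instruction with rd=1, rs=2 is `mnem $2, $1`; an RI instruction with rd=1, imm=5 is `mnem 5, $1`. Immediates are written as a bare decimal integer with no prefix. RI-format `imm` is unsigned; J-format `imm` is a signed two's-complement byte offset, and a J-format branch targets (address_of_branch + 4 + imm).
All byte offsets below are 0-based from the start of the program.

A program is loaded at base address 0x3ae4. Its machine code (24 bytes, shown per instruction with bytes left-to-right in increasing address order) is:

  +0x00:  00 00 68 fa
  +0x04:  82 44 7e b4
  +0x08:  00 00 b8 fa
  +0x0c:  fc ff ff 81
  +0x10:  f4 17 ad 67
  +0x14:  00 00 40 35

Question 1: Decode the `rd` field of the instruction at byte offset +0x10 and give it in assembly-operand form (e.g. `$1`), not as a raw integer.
$5

+0x10: f4 17 ad 67 ⇒ word 0x67ad17f4 (little)
  opcode bits[31:24]=0x67: subi/RI
  rd: (w>>21)&0x7=0x5 → $5
  imm: (w>>0)&0x1fffff=0xd17f4 → 858100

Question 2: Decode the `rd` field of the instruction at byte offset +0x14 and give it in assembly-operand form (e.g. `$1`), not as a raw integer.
[14] 00 00 40 35 → 0x35400000
  op=0x35400000>>24=0x35 ⇒ neg (R)
  [23:21] rd=2 = $2

$2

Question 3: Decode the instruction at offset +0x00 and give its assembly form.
and $2, $3

@+00  little-endian(00 00 68 fa) = 0xfa680000
  top 8b → 0xfa → and [RR]
  [23:21] rd=3 = $3
  [20:18] rs=2 = $2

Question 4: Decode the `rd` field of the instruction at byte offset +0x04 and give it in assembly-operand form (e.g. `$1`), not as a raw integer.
$3

+0x04: 82 44 7e b4 ⇒ word 0xb47e4482 (little)
  top 8b → 0xb4 → cmpi [RI]
  rd@[23:21]=0x3 ⇒ $3
  imm@[20:0]=0x1e4482 ⇒ 1983618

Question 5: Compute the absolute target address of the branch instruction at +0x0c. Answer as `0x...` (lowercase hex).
@+0c  little-endian(fc ff ff 81) = 0x81fffffc
  opcode bits[31:24]=0x81: jz/J
  [23:0] imm=16777212 (s24→-4) = -4
  target = base 0x3ae4 + off 0x0c + 4 + imm -4 = 0x3af0

0x3af0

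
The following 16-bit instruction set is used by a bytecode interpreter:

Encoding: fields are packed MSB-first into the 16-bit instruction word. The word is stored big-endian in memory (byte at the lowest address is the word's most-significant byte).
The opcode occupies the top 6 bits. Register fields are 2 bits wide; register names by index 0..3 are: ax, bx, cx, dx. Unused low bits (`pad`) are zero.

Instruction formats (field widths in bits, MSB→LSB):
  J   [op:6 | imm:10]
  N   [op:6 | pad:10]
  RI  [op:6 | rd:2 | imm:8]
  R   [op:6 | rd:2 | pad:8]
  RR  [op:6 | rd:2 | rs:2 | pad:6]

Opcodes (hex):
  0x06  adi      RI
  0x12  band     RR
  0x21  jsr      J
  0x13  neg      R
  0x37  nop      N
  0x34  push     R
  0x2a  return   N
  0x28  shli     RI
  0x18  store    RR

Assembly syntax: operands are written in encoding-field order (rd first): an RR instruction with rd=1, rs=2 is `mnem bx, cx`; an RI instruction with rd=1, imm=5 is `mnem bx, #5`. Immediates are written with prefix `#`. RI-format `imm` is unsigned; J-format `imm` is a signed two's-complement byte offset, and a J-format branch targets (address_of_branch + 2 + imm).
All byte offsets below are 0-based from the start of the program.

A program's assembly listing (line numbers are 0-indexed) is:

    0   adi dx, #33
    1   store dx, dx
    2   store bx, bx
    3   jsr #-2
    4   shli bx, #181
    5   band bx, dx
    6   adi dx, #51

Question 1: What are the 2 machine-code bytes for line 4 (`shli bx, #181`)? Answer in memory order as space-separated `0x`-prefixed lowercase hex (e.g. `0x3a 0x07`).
0xa1 0xb5

L4: shli op=0x28:6|rd=1:2|imm=181:8 ⇒ 0xa1b5 ⇒ big a1 b5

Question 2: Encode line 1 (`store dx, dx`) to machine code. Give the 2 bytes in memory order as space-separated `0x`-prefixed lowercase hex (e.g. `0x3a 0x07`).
0x63 0xc0

line 1 (store): pack op=0x18:6|rd=3:2|rs=3:2|pad=0:6 = 0x63c0; big→ 63 c0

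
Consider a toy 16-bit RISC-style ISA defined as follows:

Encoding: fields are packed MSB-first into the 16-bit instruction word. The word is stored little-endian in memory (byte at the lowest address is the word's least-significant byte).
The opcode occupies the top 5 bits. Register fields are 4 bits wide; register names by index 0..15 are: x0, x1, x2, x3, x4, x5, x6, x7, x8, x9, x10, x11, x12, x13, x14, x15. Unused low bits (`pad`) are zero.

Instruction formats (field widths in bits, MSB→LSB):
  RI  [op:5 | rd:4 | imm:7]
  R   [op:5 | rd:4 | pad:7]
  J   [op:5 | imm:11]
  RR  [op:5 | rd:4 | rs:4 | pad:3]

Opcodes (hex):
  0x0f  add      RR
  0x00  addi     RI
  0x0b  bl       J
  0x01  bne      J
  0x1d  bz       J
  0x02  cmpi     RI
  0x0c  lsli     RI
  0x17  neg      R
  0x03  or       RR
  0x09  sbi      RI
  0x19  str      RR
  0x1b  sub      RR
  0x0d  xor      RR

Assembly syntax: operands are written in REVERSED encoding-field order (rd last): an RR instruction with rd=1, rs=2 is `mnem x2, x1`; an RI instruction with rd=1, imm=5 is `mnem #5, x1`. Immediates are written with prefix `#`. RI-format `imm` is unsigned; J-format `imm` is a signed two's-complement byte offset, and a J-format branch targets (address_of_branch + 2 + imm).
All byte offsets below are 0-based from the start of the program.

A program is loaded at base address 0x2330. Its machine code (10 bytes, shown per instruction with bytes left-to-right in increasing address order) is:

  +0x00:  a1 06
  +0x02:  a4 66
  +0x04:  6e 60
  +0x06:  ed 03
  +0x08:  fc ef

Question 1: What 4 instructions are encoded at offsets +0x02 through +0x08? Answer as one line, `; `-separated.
lsli #36, x13; lsli #110, x0; addi #109, x7; bz #-4

off 0x02: read a4 66 as little → 0x66a4
  top 5b → 0xc → lsli [RI]
  rd@[10:7]=0xd ⇒ x13
  imm@[6:0]=0x24 ⇒ #36
off 0x04: read 6e 60 as little → 0x606e
  top 5b → 0xc → lsli [RI]
  rd@[10:7]=0x0 ⇒ x0
  imm@[6:0]=0x6e ⇒ #110
off 0x06: read ed 03 as little → 0x03ed
  top 5b → 0x0 → addi [RI]
  rd@[10:7]=0x7 ⇒ x7
  imm@[6:0]=0x6d ⇒ #109
off 0x08: read fc ef as little → 0xeffc
  top 5b → 0x1d → bz [J]
  imm@[10:0]=0x7fc (s11→-4) ⇒ #-4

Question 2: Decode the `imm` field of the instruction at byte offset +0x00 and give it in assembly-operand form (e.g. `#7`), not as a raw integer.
+0x00: a1 06 ⇒ word 0x06a1 (little)
  op=0x06a1>>11=0x0 ⇒ addi (RI)
  rd: (w>>7)&0xf=0xd → x13
  imm: (w>>0)&0x7f=0x21 → #33

#33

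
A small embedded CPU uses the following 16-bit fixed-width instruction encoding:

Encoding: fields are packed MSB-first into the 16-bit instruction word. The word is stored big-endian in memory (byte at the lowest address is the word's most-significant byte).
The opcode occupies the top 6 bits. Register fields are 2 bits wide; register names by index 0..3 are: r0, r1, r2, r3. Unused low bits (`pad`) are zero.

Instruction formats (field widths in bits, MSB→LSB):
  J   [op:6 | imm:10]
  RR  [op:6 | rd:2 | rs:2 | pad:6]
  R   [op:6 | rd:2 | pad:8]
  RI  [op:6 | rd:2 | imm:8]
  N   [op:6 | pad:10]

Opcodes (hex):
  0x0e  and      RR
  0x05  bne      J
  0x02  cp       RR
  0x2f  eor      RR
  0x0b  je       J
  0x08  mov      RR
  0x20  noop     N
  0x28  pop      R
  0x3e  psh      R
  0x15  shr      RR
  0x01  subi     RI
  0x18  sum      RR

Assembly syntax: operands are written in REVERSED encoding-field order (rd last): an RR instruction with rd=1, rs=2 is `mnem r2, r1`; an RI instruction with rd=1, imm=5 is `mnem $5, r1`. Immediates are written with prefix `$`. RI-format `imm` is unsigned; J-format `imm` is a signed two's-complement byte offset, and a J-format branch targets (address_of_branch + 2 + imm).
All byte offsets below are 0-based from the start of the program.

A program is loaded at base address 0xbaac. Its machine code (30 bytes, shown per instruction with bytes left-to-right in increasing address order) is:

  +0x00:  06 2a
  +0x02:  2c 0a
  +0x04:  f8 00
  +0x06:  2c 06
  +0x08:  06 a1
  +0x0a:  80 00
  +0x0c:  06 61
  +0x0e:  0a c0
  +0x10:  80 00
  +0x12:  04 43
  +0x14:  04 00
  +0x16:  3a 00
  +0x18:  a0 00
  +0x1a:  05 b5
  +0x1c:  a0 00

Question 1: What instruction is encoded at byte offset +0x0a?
noop

[0a] 80 00 → 0x8000
  opcode bits[15:10]=0x20: noop/N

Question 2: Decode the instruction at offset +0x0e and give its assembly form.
cp r3, r2

@+0e  big-endian(0a c0) = 0x0ac0
  op=0x0ac0>>10=0x2 ⇒ cp (RR)
  rd: (w>>8)&0x3=0x2 → r2
  rs: (w>>6)&0x3=0x3 → r3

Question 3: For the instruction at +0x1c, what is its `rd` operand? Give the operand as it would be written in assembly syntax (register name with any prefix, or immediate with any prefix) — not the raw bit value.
r0

off 0x1c: read a0 00 as big → 0xa000
  opcode bits[15:10]=0x28: pop/R
  [9:8] rd=0 = r0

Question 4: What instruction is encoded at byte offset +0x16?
and r0, r2

[16] 3a 00 → 0x3a00
  op=0x3a00>>10=0xe ⇒ and (RR)
  rd@[9:8]=0x2 ⇒ r2
  rs@[7:6]=0x0 ⇒ r0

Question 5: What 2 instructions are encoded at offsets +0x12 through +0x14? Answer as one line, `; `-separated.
subi $67, r0; subi $0, r0

off 0x12: read 04 43 as big → 0x0443
  opcode bits[15:10]=0x1: subi/RI
  rd: (w>>8)&0x3=0x0 → r0
  imm: (w>>0)&0xff=0x43 → $67
off 0x14: read 04 00 as big → 0x0400
  opcode bits[15:10]=0x1: subi/RI
  rd: (w>>8)&0x3=0x0 → r0
  imm: (w>>0)&0xff=0x0 → $0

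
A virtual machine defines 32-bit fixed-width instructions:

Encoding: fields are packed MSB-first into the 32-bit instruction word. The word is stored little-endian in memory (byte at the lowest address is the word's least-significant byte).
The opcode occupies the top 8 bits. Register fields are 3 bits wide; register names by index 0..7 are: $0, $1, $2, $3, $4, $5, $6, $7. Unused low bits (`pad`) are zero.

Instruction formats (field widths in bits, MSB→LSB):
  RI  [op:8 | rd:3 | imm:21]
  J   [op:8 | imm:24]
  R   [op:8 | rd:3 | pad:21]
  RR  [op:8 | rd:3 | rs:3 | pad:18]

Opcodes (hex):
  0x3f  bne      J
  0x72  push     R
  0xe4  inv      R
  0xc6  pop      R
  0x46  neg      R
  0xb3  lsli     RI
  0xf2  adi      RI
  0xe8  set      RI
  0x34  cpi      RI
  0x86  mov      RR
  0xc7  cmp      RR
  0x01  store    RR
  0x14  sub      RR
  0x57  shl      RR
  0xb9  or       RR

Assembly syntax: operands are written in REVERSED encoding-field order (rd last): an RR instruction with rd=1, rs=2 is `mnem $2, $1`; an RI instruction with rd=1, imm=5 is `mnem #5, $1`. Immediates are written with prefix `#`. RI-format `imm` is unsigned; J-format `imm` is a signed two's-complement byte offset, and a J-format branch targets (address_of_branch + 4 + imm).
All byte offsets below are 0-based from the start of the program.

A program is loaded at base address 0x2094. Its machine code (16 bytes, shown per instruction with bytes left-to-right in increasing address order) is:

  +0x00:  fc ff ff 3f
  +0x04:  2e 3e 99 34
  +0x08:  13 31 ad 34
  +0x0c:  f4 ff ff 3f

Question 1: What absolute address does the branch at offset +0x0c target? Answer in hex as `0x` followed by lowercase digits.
+0x0c: f4 ff ff 3f ⇒ word 0x3ffffff4 (little)
  op=0x3ffffff4>>24=0x3f ⇒ bne (J)
  [23:0] imm=16777204 (s24→-12) = #-12
  target = base 0x2094 + off 0x0c + 4 + imm -12 = 0x2098

0x2098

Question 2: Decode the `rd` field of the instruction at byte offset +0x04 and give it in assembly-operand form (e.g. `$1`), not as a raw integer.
[04] 2e 3e 99 34 → 0x34993e2e
  op=0x34993e2e>>24=0x34 ⇒ cpi (RI)
  [23:21] rd=4 = $4
  [20:0] imm=1654318 = #1654318

$4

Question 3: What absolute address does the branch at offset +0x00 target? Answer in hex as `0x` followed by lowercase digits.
+0x00: fc ff ff 3f ⇒ word 0x3ffffffc (little)
  opcode bits[31:24]=0x3f: bne/J
  imm@[23:0]=0xfffffc (s24→-4) ⇒ #-4
  target = base 0x2094 + off 0x00 + 4 + imm -4 = 0x2094

0x2094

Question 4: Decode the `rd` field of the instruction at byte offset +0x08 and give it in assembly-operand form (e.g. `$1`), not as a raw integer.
$5

[08] 13 31 ad 34 → 0x34ad3113
  top 8b → 0x34 → cpi [RI]
  rd: (w>>21)&0x7=0x5 → $5
  imm: (w>>0)&0x1fffff=0xd3113 → #864531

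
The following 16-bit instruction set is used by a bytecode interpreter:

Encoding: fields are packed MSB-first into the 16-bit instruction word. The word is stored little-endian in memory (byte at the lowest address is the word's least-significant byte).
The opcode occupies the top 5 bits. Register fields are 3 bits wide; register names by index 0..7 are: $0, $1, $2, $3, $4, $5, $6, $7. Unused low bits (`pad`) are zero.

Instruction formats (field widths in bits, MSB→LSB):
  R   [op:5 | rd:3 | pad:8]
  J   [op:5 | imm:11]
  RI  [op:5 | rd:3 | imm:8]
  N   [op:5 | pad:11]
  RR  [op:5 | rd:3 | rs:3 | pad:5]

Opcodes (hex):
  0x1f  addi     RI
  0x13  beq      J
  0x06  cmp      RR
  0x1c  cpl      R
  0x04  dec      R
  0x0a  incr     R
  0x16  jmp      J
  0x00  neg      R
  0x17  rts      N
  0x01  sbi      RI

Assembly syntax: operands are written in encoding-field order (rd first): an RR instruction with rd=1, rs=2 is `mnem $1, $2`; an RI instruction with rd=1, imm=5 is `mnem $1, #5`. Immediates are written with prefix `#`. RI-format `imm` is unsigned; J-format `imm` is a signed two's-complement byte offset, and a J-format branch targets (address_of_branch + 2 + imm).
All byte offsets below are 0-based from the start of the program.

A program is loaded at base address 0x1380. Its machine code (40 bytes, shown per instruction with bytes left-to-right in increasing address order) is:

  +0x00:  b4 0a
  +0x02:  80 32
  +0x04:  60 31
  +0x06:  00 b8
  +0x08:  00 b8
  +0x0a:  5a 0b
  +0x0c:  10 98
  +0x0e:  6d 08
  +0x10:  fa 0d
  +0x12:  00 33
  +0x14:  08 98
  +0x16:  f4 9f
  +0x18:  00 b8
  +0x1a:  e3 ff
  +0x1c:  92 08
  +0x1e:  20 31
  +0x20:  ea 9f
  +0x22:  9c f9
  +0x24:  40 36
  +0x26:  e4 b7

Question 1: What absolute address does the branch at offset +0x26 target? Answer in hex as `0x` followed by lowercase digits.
off 0x26: read e4 b7 as little → 0xb7e4
  opcode bits[15:11]=0x16: jmp/J
  imm@[10:0]=0x7e4 (s11→-28) ⇒ #-28
  target = base 0x1380 + off 0x26 + 2 + imm -28 = 0x138c

0x138c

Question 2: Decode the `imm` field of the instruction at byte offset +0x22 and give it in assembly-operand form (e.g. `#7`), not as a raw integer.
@+22  little-endian(9c f9) = 0xf99c
  op=0xf99c>>11=0x1f ⇒ addi (RI)
  [10:8] rd=1 = $1
  [7:0] imm=156 = #156

#156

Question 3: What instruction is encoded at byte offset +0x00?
+0x00: b4 0a ⇒ word 0x0ab4 (little)
  op=0x0ab4>>11=0x1 ⇒ sbi (RI)
  rd: (w>>8)&0x7=0x2 → $2
  imm: (w>>0)&0xff=0xb4 → #180

sbi $2, #180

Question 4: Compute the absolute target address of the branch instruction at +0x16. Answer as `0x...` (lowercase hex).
[16] f4 9f → 0x9ff4
  op=0x9ff4>>11=0x13 ⇒ beq (J)
  [10:0] imm=2036 (s11→-12) = #-12
  target = base 0x1380 + off 0x16 + 2 + imm -12 = 0x138c

0x138c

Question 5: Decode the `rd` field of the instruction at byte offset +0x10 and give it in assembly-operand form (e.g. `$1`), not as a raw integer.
+0x10: fa 0d ⇒ word 0x0dfa (little)
  op=0x0dfa>>11=0x1 ⇒ sbi (RI)
  rd@[10:8]=0x5 ⇒ $5
  imm@[7:0]=0xfa ⇒ #250

$5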